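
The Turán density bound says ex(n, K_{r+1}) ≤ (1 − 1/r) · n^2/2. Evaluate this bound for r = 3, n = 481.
Turán density bound = (2/3) · 481^2/2 = 231361/3 ≈ 77120.3333

Turán's theorem: ex(n, K_{r+1}) is achieved by the complete r-partite Turán graph T(n, r) with parts as balanced as possible, and is at most (1 − 1/r) · n^2/2. For r = 3, n = 481: the density bound is (2/3) · 231361/2 = 231361/3 ≈ 77120.3333. The integer-valued extremum is e(T(481, 3)) = 77120, which is strictly less than the density bound 231361/3 since 3 ∤ 481 (the parts of T(481, 3) cannot all be equal).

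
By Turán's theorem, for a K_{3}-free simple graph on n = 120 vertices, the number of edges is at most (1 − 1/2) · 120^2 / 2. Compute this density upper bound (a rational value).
Turán density bound = (1/2) · 120^2/2 = 3600

Turán's theorem: ex(n, K_{r+1}) is achieved by the complete r-partite Turán graph T(n, r) with parts as balanced as possible, and is at most (1 − 1/r) · n^2/2. For r = 2, n = 120: the density bound is (1/2) · 14400/2 = 3600. Since 2 ∣ 120, the Turán graph T(120, 2) has parts of equal size 60, and its edge count e(T(120, 2)) = 3600 attains the density bound exactly.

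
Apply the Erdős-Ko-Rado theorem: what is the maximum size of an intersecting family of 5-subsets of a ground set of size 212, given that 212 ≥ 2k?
max |F| = C(211, 4) = 80260180

The Erdős-Ko-Rado theorem states: for n ≥ 2k, an intersecting family of k-subsets of an n-element set has size at most C(n − 1, k − 1), with equality for 'star' families {A ⊆ [n] : |A| = k, i ∈ A} (fix an element i). For n = 212, k = 5: C(211, 4) = 80260180.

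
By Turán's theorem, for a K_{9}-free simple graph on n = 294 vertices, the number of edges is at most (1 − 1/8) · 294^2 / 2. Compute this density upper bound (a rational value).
Turán density bound = (7/8) · 294^2/2 = 151263/4 ≈ 37815.75

Turán's theorem: ex(n, K_{r+1}) is achieved by the complete r-partite Turán graph T(n, r) with parts as balanced as possible, and is at most (1 − 1/r) · n^2/2. For r = 8, n = 294: the density bound is (7/8) · 86436/2 = 151263/4 ≈ 37815.75. The integer-valued extremum is e(T(294, 8)) = 37815, which is strictly less than the density bound 151263/4 since 8 ∤ 294 (the parts of T(294, 8) cannot all be equal).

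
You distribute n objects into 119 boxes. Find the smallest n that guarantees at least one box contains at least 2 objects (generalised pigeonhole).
n = (2 − 1)·119 + 1 = 120

By the generalised pigeonhole principle, to guarantee some box contains ≥ r objects we need more than (r − 1) · k objects total. Threshold: n = (r − 1) · k + 1. With r = 2 and k = 119: n = 1 · 119 + 1 = 119 + 1 = 120. For n = 119 = 1 · 119, we can put exactly 1 objects in every box, avoiding 2 in any single one — so 120 is tight.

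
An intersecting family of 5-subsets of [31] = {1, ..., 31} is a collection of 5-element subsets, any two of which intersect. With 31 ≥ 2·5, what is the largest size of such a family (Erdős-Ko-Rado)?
max |F| = C(30, 4) = 27405

Erdős-Ko-Rado (1961): when n ≥ 2k, max |F| = C(n−1, k−1). The bound is attained by the star {A : i ∈ A} for any fixed i ∈ [n]. Here C(31−1, 5−1) = C(30, 4) = 27405.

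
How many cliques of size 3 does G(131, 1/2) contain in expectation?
E[# K_3] = C(131, 3) · (1/2)^C(3, 2) = 366145 / 2^3 = 45768.125

For each 3-subset S of vertices (there are C(131, 3) = 366145 such S), let X_S = 1 if S induces a K_3 (all C(3, 2) = 3 edges present). Then P(X_S = 1) = (1/2)^3 = 1/8. By linearity of expectation, E[# K_3] = C(131, 3) · (1/2)^3 = 366145 / 8 = 45768.125.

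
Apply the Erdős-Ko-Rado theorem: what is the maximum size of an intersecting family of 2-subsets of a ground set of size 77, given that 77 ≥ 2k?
max |F| = C(76, 1) = 76

The Erdős-Ko-Rado theorem states: for n ≥ 2k, an intersecting family of k-subsets of an n-element set has size at most C(n − 1, k − 1), with equality for 'star' families {A ⊆ [n] : |A| = k, i ∈ A} (fix an element i). For n = 77, k = 2: C(76, 1) = 76.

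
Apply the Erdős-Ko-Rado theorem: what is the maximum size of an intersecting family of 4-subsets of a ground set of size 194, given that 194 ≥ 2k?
max |F| = C(193, 3) = 1179616

Erdős-Ko-Rado (1961): when n ≥ 2k, max |F| = C(n−1, k−1). The bound is attained by the star {A : i ∈ A} for any fixed i ∈ [n]. Here C(194−1, 4−1) = C(193, 3) = 1179616.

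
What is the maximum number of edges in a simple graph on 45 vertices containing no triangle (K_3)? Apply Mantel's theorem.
ex(45, K_3) = ⌊45^2/4⌋ = 506

Mantel (1907): a triangle-free graph on n vertices has at most ⌊n^2/4⌋ edges, with equality for the complete bipartite graph K_{⌊n/2⌋, ⌈n/2⌉}. For n = 45: ⌊45^2/4⌋ = ⌊2025/4⌋ = 506. The extremal graph is K_{22, 23}, which has 22·23 = 506 edges.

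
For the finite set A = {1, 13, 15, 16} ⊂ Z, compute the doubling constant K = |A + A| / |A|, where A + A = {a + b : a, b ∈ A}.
K = |A + A| / |A| = 10/4 = 5/2

Enumerate A + A = {a + b : a, b ∈ A}. With |A| = 4, there are |A|^2 = 16 ordered sum pairs; collecting distinct values, A + A = {2, 14, 16, 17, 26, 28, 29, 30, 31, 32}, so |A + A| = 10. Thus K = 10/4 = 5/2. For comparison, the minimum possible |A + A| over all 4-element sets is 2·4 − 1 = 7 (so min K = 7/4), attained only by arithmetic progressions.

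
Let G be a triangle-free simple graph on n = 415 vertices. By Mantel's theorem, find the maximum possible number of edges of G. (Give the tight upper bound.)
ex(415, K_3) = ⌊415^2/4⌋ = 43056

Mantel (1907): a triangle-free graph on n vertices has at most ⌊n^2/4⌋ edges, with equality for the complete bipartite graph K_{⌊n/2⌋, ⌈n/2⌉}. For n = 415: ⌊415^2/4⌋ = ⌊172225/4⌋ = 43056. The extremal graph is K_{207, 208}, which has 207·208 = 43056 edges.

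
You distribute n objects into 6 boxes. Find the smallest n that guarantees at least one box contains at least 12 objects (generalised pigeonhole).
n = (12 − 1)·6 + 1 = 67

By the generalised pigeonhole principle, to guarantee some box contains ≥ r objects we need more than (r − 1) · k objects total. Threshold: n = (r − 1) · k + 1. With r = 12 and k = 6: n = 11 · 6 + 1 = 66 + 1 = 67. For n = 66 = 11 · 6, we can put exactly 11 objects in every box, avoiding 12 in any single one — so 67 is tight.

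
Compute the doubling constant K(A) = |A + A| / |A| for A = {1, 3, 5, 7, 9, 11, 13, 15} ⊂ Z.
K = |A + A| / |A| = 15/8

Enumerate A + A = {a + b : a, b ∈ A}. With |A| = 8, there are |A|^2 = 64 ordered sum pairs; collecting distinct values, A + A = {2, 4, 6, 8, 10, 12, 14, 16, 18, 20, 22, 24, 26, 28, 30}, so |A + A| = 15. Thus K = 15/8. Here |A + A| = 2|A| − 1 = 15, the minimum possible — so K = 15/8 is minimal, which holds iff A is an arithmetic progression.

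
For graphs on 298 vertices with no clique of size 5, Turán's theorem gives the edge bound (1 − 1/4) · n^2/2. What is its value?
Turán density bound = (3/4) · 298^2/2 = 66603/2 ≈ 33301.5

Turán's theorem: ex(n, K_{r+1}) is achieved by the complete r-partite Turán graph T(n, r) with parts as balanced as possible, and is at most (1 − 1/r) · n^2/2. For r = 4, n = 298: the density bound is (3/4) · 88804/2 = 66603/2 ≈ 33301.5. The integer-valued extremum is e(T(298, 4)) = 33301, which is strictly less than the density bound 66603/2 since 4 ∤ 298 (the parts of T(298, 4) cannot all be equal).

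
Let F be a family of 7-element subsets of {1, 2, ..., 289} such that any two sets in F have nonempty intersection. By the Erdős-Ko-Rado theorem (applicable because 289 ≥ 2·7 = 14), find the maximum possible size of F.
max |F| = C(288, 6) = 752068773456

The Erdős-Ko-Rado theorem states: for n ≥ 2k, an intersecting family of k-subsets of an n-element set has size at most C(n − 1, k − 1), with equality for 'star' families {A ⊆ [n] : |A| = k, i ∈ A} (fix an element i). For n = 289, k = 7: C(288, 6) = 752068773456.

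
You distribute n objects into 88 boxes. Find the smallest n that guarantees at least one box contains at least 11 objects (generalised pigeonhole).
n = (11 − 1)·88 + 1 = 881

By the generalised pigeonhole principle, to guarantee some box contains ≥ r objects we need more than (r − 1) · k objects total. Threshold: n = (r − 1) · k + 1. With r = 11 and k = 88: n = 10 · 88 + 1 = 880 + 1 = 881. For n = 880 = 10 · 88, we can put exactly 10 objects in every box, avoiding 11 in any single one — so 881 is tight.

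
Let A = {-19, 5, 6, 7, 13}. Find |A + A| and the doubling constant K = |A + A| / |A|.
K = |A + A| / |A| = 14/5

Enumerate A + A = {a + b : a, b ∈ A}. With |A| = 5, there are |A|^2 = 25 ordered sum pairs; collecting distinct values, A + A = {-38, -14, -13, -12, -6, 10, 11, 12, 13, 14, 18, 19, 20, 26}, so |A + A| = 14. Thus K = 14/5. For comparison, the minimum possible |A + A| over all 5-element sets is 2·5 − 1 = 9 (so min K = 9/5), attained only by arithmetic progressions.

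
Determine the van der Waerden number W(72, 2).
W(72, 2) = 72 + 1 = 73

A 2-term AP is any pair of integers, so a monochromatic 2-AP exists iff some colour is used at least twice. With 72 colours, the colouring i ↦ i on {1, ..., 72} uses each colour once, avoiding any monochromatic pair, so W(72, 2) > 72. For {1, ..., 73}, pigeonhole forces two integers of the same colour, which form a monochromatic 2-AP. Hence W(72, 2) = 73.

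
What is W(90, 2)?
W(90, 2) = 90 + 1 = 91

A 2-term AP is any pair of integers, so a monochromatic 2-AP exists iff some colour is used at least twice. With 90 colours, the colouring i ↦ i on {1, ..., 90} uses each colour once, avoiding any monochromatic pair, so W(90, 2) > 90. For {1, ..., 91}, pigeonhole forces two integers of the same colour, which form a monochromatic 2-AP. Hence W(90, 2) = 91.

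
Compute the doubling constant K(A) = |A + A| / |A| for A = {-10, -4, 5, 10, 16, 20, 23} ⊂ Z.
K = |A + A| / |A| = 26/7

Enumerate A + A = {a + b : a, b ∈ A}. With |A| = 7, there are |A|^2 = 49 ordered sum pairs; collecting distinct values, A + A = {-20, -14, -8, -5, 0, 1, 6, 10, 12, 13, 15, 16, 19, 20, 21, 25, 26, 28, 30, 32, 33, 36, 39, 40, 43, 46}, so |A + A| = 26. Thus K = 26/7. For comparison, the minimum possible |A + A| over all 7-element sets is 2·7 − 1 = 13 (so min K = 13/7), attained only by arithmetic progressions.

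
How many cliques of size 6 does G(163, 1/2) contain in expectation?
E[# K_6] = C(163, 6) · (1/2)^C(6, 2) = 23733959256 / 2^15 = 2966744907/4096 ≈ 724302.955811

For each 6-subset S of vertices (there are C(163, 6) = 23733959256 such S), let X_S = 1 if S induces a K_6 (all C(6, 2) = 15 edges present). Then P(X_S = 1) = (1/2)^15 = 1/32768. By linearity of expectation, E[# K_6] = C(163, 6) · (1/2)^15 = 23733959256 / 32768 = 2966744907/4096 ≈ 724302.955811.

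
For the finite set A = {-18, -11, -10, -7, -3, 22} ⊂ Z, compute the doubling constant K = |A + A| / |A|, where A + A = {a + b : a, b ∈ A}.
K = |A + A| / |A| = 19/6

Enumerate A + A = {a + b : a, b ∈ A}. With |A| = 6, there are |A|^2 = 36 ordered sum pairs; collecting distinct values, A + A = {-36, -29, -28, -25, -22, -21, -20, -18, -17, -14, -13, -10, -6, 4, 11, 12, 15, 19, 44}, so |A + A| = 19. Thus K = 19/6. For comparison, the minimum possible |A + A| over all 6-element sets is 2·6 − 1 = 11 (so min K = 11/6), attained only by arithmetic progressions.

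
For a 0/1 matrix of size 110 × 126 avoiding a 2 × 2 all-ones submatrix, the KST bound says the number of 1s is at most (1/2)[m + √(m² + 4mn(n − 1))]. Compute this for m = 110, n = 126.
z(110, 126; 2, 2) ≤ (1/2)[110 + √(110² + 4·110·126·125)] = (1/2)[110 + √6942100] = 1372.3933

Kővári–Sós–Turán: let r_1, ..., r_110 be the row sums and z = Σ r_i the total number of 1s. Each pair of columns can share at most one row with both entries 1 (else a 2×2 all-ones block appears), so Σ_i C(r_i, 2) ≤ C(126, 2) = 7875. By convexity Σ_i C(r_i, 2) ≥ 110·C(z/110, 2) = z(z − 110)/(2·110), giving z² − 110z − 110·126·125 ≤ 0 and hence z ≤ (1/2)[110 + √(12100 + 4·1732500)] = (1/2)[110 + √6942100] ≈ (1/2)(110 + 2634.7865) = 1372.3933.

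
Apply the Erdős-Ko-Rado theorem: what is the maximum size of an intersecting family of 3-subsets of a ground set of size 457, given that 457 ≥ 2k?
max |F| = C(456, 2) = 103740

The Erdős-Ko-Rado theorem states: for n ≥ 2k, an intersecting family of k-subsets of an n-element set has size at most C(n − 1, k − 1), with equality for 'star' families {A ⊆ [n] : |A| = k, i ∈ A} (fix an element i). For n = 457, k = 3: C(456, 2) = 103740.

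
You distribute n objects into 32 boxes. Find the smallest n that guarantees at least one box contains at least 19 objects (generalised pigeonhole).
n = (19 − 1)·32 + 1 = 577

By the generalised pigeonhole principle, to guarantee some box contains ≥ r objects we need more than (r − 1) · k objects total. Threshold: n = (r − 1) · k + 1. With r = 19 and k = 32: n = 18 · 32 + 1 = 576 + 1 = 577. For n = 576 = 18 · 32, we can put exactly 18 objects in every box, avoiding 19 in any single one — so 577 is tight.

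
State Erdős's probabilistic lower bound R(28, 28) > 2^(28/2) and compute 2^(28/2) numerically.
2^(28/2) = 16384; so R(28, 28) > 16384

Colour each edge of K_n uniformly at random with red/blue. The expected number of monochromatic K_28 is C(n, 28) · 2 · 2^(−C(28,2)). If C(n, 28) · 2^(1 − C(28,2)) < 1, then with positive probability no monochromatic K_28 exists, so R(28, 28) > n. The standard estimate C(n, 28) ≤ n^28/28! shows this inequality holds whenever n ≤ 2^(28/2) (since 28! · 2^(C(28,2) − 1) > 2^(28^2/2) ≥ n^28). Hence R(28, 28) > 2^(28/2) = 16384.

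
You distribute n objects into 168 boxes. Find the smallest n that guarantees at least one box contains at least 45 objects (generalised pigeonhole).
n = (45 − 1)·168 + 1 = 7393

By the generalised pigeonhole principle, to guarantee some box contains ≥ r objects we need more than (r − 1) · k objects total. Threshold: n = (r − 1) · k + 1. With r = 45 and k = 168: n = 44 · 168 + 1 = 7392 + 1 = 7393. For n = 7392 = 44 · 168, we can put exactly 44 objects in every box, avoiding 45 in any single one — so 7393 is tight.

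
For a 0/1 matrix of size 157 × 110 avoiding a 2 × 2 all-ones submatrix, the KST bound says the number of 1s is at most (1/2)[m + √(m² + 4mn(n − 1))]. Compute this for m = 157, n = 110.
z(157, 110; 2, 2) ≤ (1/2)[157 + √(157² + 4·157·110·109)] = (1/2)[157 + √7554369] = 1452.7606

Kővári–Sós–Turán: let r_1, ..., r_157 be the row sums and z = Σ r_i the total number of 1s. Each pair of columns can share at most one row with both entries 1 (else a 2×2 all-ones block appears), so Σ_i C(r_i, 2) ≤ C(110, 2) = 5995. By convexity Σ_i C(r_i, 2) ≥ 157·C(z/157, 2) = z(z − 157)/(2·157), giving z² − 157z − 157·110·109 ≤ 0 and hence z ≤ (1/2)[157 + √(24649 + 4·1882430)] = (1/2)[157 + √7554369] ≈ (1/2)(157 + 2748.5212) = 1452.7606.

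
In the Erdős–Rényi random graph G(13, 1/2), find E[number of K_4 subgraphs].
E[# K_4] = C(13, 4) · (1/2)^C(4, 2) = 715 / 2^6 = 11.171875

For each 4-subset S of vertices (there are C(13, 4) = 715 such S), let X_S = 1 if S induces a K_4 (all C(4, 2) = 6 edges present). Then P(X_S = 1) = (1/2)^6 = 1/64. By linearity of expectation, E[# K_4] = C(13, 4) · (1/2)^6 = 715 / 64 = 11.171875.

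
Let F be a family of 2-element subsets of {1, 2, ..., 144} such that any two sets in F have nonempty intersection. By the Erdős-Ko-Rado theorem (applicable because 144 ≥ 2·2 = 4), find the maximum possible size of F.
max |F| = C(143, 1) = 143

Erdős-Ko-Rado (1961): when n ≥ 2k, max |F| = C(n−1, k−1). The bound is attained by the star {A : i ∈ A} for any fixed i ∈ [n]. Here C(144−1, 2−1) = C(143, 1) = 143.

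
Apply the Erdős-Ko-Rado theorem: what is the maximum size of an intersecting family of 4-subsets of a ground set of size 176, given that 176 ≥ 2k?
max |F| = C(175, 3) = 877975

Erdős-Ko-Rado (1961): when n ≥ 2k, max |F| = C(n−1, k−1). The bound is attained by the star {A : i ∈ A} for any fixed i ∈ [n]. Here C(176−1, 4−1) = C(175, 3) = 877975.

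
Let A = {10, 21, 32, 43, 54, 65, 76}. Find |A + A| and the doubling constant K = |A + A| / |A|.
K = |A + A| / |A| = 13/7

Enumerate A + A = {a + b : a, b ∈ A}. With |A| = 7, there are |A|^2 = 49 ordered sum pairs; collecting distinct values, A + A = {20, 31, 42, 53, 64, 75, 86, 97, 108, 119, 130, 141, 152}, so |A + A| = 13. Thus K = 13/7. Here |A + A| = 2|A| − 1 = 13, the minimum possible — so K = 13/7 is minimal, which holds iff A is an arithmetic progression.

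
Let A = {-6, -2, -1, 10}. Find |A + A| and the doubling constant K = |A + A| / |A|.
K = |A + A| / |A| = 10/4 = 5/2

Enumerate A + A = {a + b : a, b ∈ A}. With |A| = 4, there are |A|^2 = 16 ordered sum pairs; collecting distinct values, A + A = {-12, -8, -7, -4, -3, -2, 4, 8, 9, 20}, so |A + A| = 10. Thus K = 10/4 = 5/2. For comparison, the minimum possible |A + A| over all 4-element sets is 2·4 − 1 = 7 (so min K = 7/4), attained only by arithmetic progressions.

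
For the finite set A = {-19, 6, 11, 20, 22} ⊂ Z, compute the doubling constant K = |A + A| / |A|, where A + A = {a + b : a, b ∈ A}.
K = |A + A| / |A| = 15/5 = 3

Enumerate A + A = {a + b : a, b ∈ A}. With |A| = 5, there are |A|^2 = 25 ordered sum pairs; collecting distinct values, A + A = {-38, -13, -8, 1, 3, 12, 17, 22, 26, 28, 31, 33, 40, 42, 44}, so |A + A| = 15. Thus K = 15/5 = 3. For comparison, the minimum possible |A + A| over all 5-element sets is 2·5 − 1 = 9 (so min K = 9/5), attained only by arithmetic progressions.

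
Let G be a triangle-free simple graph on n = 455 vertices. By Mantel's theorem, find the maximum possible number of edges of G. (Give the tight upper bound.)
ex(455, K_3) = ⌊455^2/4⌋ = 51756

Mantel (1907): a triangle-free graph on n vertices has at most ⌊n^2/4⌋ edges, with equality for the complete bipartite graph K_{⌊n/2⌋, ⌈n/2⌉}. For n = 455: ⌊455^2/4⌋ = ⌊207025/4⌋ = 51756. The extremal graph is K_{227, 228}, which has 227·228 = 51756 edges.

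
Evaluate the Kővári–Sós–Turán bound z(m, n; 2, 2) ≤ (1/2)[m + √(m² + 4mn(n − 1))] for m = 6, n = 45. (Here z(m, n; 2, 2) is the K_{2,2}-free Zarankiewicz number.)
z(6, 45; 2, 2) ≤ (1/2)[6 + √(6² + 4·6·45·44)] = (1/2)[6 + √47556] = 112.0367

Kővári–Sós–Turán: let r_1, ..., r_6 be the row sums and z = Σ r_i the total number of 1s. Each pair of columns can share at most one row with both entries 1 (else a 2×2 all-ones block appears), so Σ_i C(r_i, 2) ≤ C(45, 2) = 990. By convexity Σ_i C(r_i, 2) ≥ 6·C(z/6, 2) = z(z − 6)/(2·6), giving z² − 6z − 6·45·44 ≤ 0 and hence z ≤ (1/2)[6 + √(36 + 4·11880)] = (1/2)[6 + √47556] ≈ (1/2)(6 + 218.0734) = 112.0367.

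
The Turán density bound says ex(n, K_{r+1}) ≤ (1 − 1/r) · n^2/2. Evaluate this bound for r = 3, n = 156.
Turán density bound = (2/3) · 156^2/2 = 8112

Turán's theorem: ex(n, K_{r+1}) is achieved by the complete r-partite Turán graph T(n, r) with parts as balanced as possible, and is at most (1 − 1/r) · n^2/2. For r = 3, n = 156: the density bound is (2/3) · 24336/2 = 8112. Since 3 ∣ 156, the Turán graph T(156, 3) has parts of equal size 52, and its edge count e(T(156, 3)) = 8112 attains the density bound exactly.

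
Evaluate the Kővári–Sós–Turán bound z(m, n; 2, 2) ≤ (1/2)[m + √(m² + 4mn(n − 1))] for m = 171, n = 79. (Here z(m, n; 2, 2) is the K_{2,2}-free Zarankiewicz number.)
z(171, 79; 2, 2) ≤ (1/2)[171 + √(171² + 4·171·79·78)] = (1/2)[171 + √4244049] = 1115.5545

Kővári–Sós–Turán: let r_1, ..., r_171 be the row sums and z = Σ r_i the total number of 1s. Each pair of columns can share at most one row with both entries 1 (else a 2×2 all-ones block appears), so Σ_i C(r_i, 2) ≤ C(79, 2) = 3081. By convexity Σ_i C(r_i, 2) ≥ 171·C(z/171, 2) = z(z − 171)/(2·171), giving z² − 171z − 171·79·78 ≤ 0 and hence z ≤ (1/2)[171 + √(29241 + 4·1053702)] = (1/2)[171 + √4244049] ≈ (1/2)(171 + 2060.109) = 1115.5545.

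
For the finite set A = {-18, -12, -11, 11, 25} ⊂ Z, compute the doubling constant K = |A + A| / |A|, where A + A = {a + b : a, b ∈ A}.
K = |A + A| / |A| = 15/5 = 3

Enumerate A + A = {a + b : a, b ∈ A}. With |A| = 5, there are |A|^2 = 25 ordered sum pairs; collecting distinct values, A + A = {-36, -30, -29, -24, -23, -22, -7, -1, 0, 7, 13, 14, 22, 36, 50}, so |A + A| = 15. Thus K = 15/5 = 3. For comparison, the minimum possible |A + A| over all 5-element sets is 2·5 − 1 = 9 (so min K = 9/5), attained only by arithmetic progressions.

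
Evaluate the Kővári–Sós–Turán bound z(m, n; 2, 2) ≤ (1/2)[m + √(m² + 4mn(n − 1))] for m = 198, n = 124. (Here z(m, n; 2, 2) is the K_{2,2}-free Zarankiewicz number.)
z(198, 124; 2, 2) ≤ (1/2)[198 + √(198² + 4·198·124·123)] = (1/2)[198 + √12118788] = 1839.6025

Kővári–Sós–Turán: let r_1, ..., r_198 be the row sums and z = Σ r_i the total number of 1s. Each pair of columns can share at most one row with both entries 1 (else a 2×2 all-ones block appears), so Σ_i C(r_i, 2) ≤ C(124, 2) = 7626. By convexity Σ_i C(r_i, 2) ≥ 198·C(z/198, 2) = z(z − 198)/(2·198), giving z² − 198z − 198·124·123 ≤ 0 and hence z ≤ (1/2)[198 + √(39204 + 4·3019896)] = (1/2)[198 + √12118788] ≈ (1/2)(198 + 3481.205) = 1839.6025.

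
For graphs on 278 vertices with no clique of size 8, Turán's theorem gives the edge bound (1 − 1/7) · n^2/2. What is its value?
Turán density bound = (6/7) · 278^2/2 = 231852/7 ≈ 33121.7143

Turán's theorem: ex(n, K_{r+1}) is achieved by the complete r-partite Turán graph T(n, r) with parts as balanced as possible, and is at most (1 − 1/r) · n^2/2. For r = 7, n = 278: the density bound is (6/7) · 77284/2 = 231852/7 ≈ 33121.7143. The integer-valued extremum is e(T(278, 7)) = 33121, which is strictly less than the density bound 231852/7 since 7 ∤ 278 (the parts of T(278, 7) cannot all be equal).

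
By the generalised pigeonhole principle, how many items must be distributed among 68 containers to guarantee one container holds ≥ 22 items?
n = (22 − 1)·68 + 1 = 1429

By the generalised pigeonhole principle, to guarantee some box contains ≥ r objects we need more than (r − 1) · k objects total. Threshold: n = (r − 1) · k + 1. With r = 22 and k = 68: n = 21 · 68 + 1 = 1428 + 1 = 1429. For n = 1428 = 21 · 68, we can put exactly 21 objects in every box, avoiding 22 in any single one — so 1429 is tight.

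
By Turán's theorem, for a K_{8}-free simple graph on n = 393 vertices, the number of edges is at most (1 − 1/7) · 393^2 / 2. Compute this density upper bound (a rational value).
Turán density bound = (6/7) · 393^2/2 = 463347/7 ≈ 66192.4286

Turán's theorem: ex(n, K_{r+1}) is achieved by the complete r-partite Turán graph T(n, r) with parts as balanced as possible, and is at most (1 − 1/r) · n^2/2. For r = 7, n = 393: the density bound is (6/7) · 154449/2 = 463347/7 ≈ 66192.4286. The integer-valued extremum is e(T(393, 7)) = 66192, which is strictly less than the density bound 463347/7 since 7 ∤ 393 (the parts of T(393, 7) cannot all be equal).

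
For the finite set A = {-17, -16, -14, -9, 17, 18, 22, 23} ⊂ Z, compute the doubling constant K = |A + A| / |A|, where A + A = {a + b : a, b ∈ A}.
K = |A + A| / |A| = 31/8

Enumerate A + A = {a + b : a, b ∈ A}. With |A| = 8, there are |A|^2 = 64 ordered sum pairs; collecting distinct values, A + A = {-34, -33, -32, -31, -30, -28, -26, -25, -23, -18, 0, 1, 2, 3, 4, 5, 6, 7, 8, 9, 13, 14, 34, 35, 36, 39, 40, 41, 44, 45, 46}, so |A + A| = 31. Thus K = 31/8. For comparison, the minimum possible |A + A| over all 8-element sets is 2·8 − 1 = 15 (so min K = 15/8), attained only by arithmetic progressions.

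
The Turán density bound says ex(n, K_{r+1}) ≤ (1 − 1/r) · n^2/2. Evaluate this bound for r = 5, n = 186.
Turán density bound = (4/5) · 186^2/2 = 69192/5 ≈ 13838.4

Turán's theorem: ex(n, K_{r+1}) is achieved by the complete r-partite Turán graph T(n, r) with parts as balanced as possible, and is at most (1 − 1/r) · n^2/2. For r = 5, n = 186: the density bound is (4/5) · 34596/2 = 69192/5 ≈ 13838.4. The integer-valued extremum is e(T(186, 5)) = 13838, which is strictly less than the density bound 69192/5 since 5 ∤ 186 (the parts of T(186, 5) cannot all be equal).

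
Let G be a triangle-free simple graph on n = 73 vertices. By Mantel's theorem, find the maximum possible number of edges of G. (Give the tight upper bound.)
ex(73, K_3) = ⌊73^2/4⌋ = 1332

Mantel (1907): a triangle-free graph on n vertices has at most ⌊n^2/4⌋ edges, with equality for the complete bipartite graph K_{⌊n/2⌋, ⌈n/2⌉}. For n = 73: ⌊73^2/4⌋ = ⌊5329/4⌋ = 1332. The extremal graph is K_{36, 37}, which has 36·37 = 1332 edges.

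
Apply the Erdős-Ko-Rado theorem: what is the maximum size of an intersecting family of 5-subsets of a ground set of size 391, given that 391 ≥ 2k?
max |F| = C(390, 4) = 949173615

Erdős-Ko-Rado (1961): when n ≥ 2k, max |F| = C(n−1, k−1). The bound is attained by the star {A : i ∈ A} for any fixed i ∈ [n]. Here C(391−1, 5−1) = C(390, 4) = 949173615.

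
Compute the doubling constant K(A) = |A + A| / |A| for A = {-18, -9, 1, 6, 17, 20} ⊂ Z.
K = |A + A| / |A| = 20/6 = 10/3

Enumerate A + A = {a + b : a, b ∈ A}. With |A| = 6, there are |A|^2 = 36 ordered sum pairs; collecting distinct values, A + A = {-36, -27, -18, -17, -12, -8, -3, -1, 2, 7, 8, 11, 12, 18, 21, 23, 26, 34, 37, 40}, so |A + A| = 20. Thus K = 20/6 = 10/3. For comparison, the minimum possible |A + A| over all 6-element sets is 2·6 − 1 = 11 (so min K = 11/6), attained only by arithmetic progressions.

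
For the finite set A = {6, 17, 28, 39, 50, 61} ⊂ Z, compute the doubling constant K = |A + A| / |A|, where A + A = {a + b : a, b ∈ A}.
K = |A + A| / |A| = 11/6

Enumerate A + A = {a + b : a, b ∈ A}. With |A| = 6, there are |A|^2 = 36 ordered sum pairs; collecting distinct values, A + A = {12, 23, 34, 45, 56, 67, 78, 89, 100, 111, 122}, so |A + A| = 11. Thus K = 11/6. Here |A + A| = 2|A| − 1 = 11, the minimum possible — so K = 11/6 is minimal, which holds iff A is an arithmetic progression.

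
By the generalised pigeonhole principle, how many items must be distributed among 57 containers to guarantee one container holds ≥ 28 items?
n = (28 − 1)·57 + 1 = 1540

By the generalised pigeonhole principle, to guarantee some box contains ≥ r objects we need more than (r − 1) · k objects total. Threshold: n = (r − 1) · k + 1. With r = 28 and k = 57: n = 27 · 57 + 1 = 1539 + 1 = 1540. For n = 1539 = 27 · 57, we can put exactly 27 objects in every box, avoiding 28 in any single one — so 1540 is tight.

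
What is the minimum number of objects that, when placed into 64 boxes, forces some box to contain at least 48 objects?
n = (48 − 1)·64 + 1 = 3009

By the generalised pigeonhole principle, to guarantee some box contains ≥ r objects we need more than (r − 1) · k objects total. Threshold: n = (r − 1) · k + 1. With r = 48 and k = 64: n = 47 · 64 + 1 = 3008 + 1 = 3009. For n = 3008 = 47 · 64, we can put exactly 47 objects in every box, avoiding 48 in any single one — so 3009 is tight.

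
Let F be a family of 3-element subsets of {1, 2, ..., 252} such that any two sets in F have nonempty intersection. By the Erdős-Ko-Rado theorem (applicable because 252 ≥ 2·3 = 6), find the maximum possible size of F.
max |F| = C(251, 2) = 31375

Erdős-Ko-Rado (1961): when n ≥ 2k, max |F| = C(n−1, k−1). The bound is attained by the star {A : i ∈ A} for any fixed i ∈ [n]. Here C(252−1, 3−1) = C(251, 2) = 31375.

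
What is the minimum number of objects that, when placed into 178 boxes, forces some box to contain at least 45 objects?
n = (45 − 1)·178 + 1 = 7833

By the generalised pigeonhole principle, to guarantee some box contains ≥ r objects we need more than (r − 1) · k objects total. Threshold: n = (r − 1) · k + 1. With r = 45 and k = 178: n = 44 · 178 + 1 = 7832 + 1 = 7833. For n = 7832 = 44 · 178, we can put exactly 44 objects in every box, avoiding 45 in any single one — so 7833 is tight.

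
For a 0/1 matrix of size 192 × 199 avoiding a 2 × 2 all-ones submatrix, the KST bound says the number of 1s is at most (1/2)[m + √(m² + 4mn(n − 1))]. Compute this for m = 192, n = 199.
z(192, 199; 2, 2) ≤ (1/2)[192 + √(192² + 4·192·199·198)] = (1/2)[192 + √30297600] = 2848.1628

Kővári–Sós–Turán: let r_1, ..., r_192 be the row sums and z = Σ r_i the total number of 1s. Each pair of columns can share at most one row with both entries 1 (else a 2×2 all-ones block appears), so Σ_i C(r_i, 2) ≤ C(199, 2) = 19701. By convexity Σ_i C(r_i, 2) ≥ 192·C(z/192, 2) = z(z − 192)/(2·192), giving z² − 192z − 192·199·198 ≤ 0 and hence z ≤ (1/2)[192 + √(36864 + 4·7565184)] = (1/2)[192 + √30297600] ≈ (1/2)(192 + 5504.3256) = 2848.1628.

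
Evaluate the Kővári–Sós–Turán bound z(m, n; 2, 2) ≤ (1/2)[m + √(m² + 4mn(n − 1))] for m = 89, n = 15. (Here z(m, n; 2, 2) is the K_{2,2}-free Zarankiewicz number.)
z(89, 15; 2, 2) ≤ (1/2)[89 + √(89² + 4·89·15·14)] = (1/2)[89 + √82681] = 188.2715

Kővári–Sós–Turán: let r_1, ..., r_89 be the row sums and z = Σ r_i the total number of 1s. Each pair of columns can share at most one row with both entries 1 (else a 2×2 all-ones block appears), so Σ_i C(r_i, 2) ≤ C(15, 2) = 105. By convexity Σ_i C(r_i, 2) ≥ 89·C(z/89, 2) = z(z − 89)/(2·89), giving z² − 89z − 89·15·14 ≤ 0 and hence z ≤ (1/2)[89 + √(7921 + 4·18690)] = (1/2)[89 + √82681] ≈ (1/2)(89 + 287.543) = 188.2715.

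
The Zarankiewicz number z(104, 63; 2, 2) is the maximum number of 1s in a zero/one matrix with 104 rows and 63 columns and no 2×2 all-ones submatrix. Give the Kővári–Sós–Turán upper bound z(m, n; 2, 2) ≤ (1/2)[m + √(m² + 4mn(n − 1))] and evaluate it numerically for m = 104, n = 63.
z(104, 63; 2, 2) ≤ (1/2)[104 + √(104² + 4·104·63·62)] = (1/2)[104 + √1635712] = 691.4748

Kővári–Sós–Turán: let r_1, ..., r_104 be the row sums and z = Σ r_i the total number of 1s. Each pair of columns can share at most one row with both entries 1 (else a 2×2 all-ones block appears), so Σ_i C(r_i, 2) ≤ C(63, 2) = 1953. By convexity Σ_i C(r_i, 2) ≥ 104·C(z/104, 2) = z(z − 104)/(2·104), giving z² − 104z − 104·63·62 ≤ 0 and hence z ≤ (1/2)[104 + √(10816 + 4·406224)] = (1/2)[104 + √1635712] ≈ (1/2)(104 + 1278.9496) = 691.4748.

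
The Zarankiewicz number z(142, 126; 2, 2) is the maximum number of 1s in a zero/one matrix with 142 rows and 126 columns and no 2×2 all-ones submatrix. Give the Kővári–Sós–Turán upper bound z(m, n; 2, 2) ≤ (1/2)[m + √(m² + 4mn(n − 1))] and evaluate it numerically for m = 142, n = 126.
z(142, 126; 2, 2) ≤ (1/2)[142 + √(142² + 4·142·126·125)] = (1/2)[142 + √8966164] = 1568.1777

Kővári–Sós–Turán: let r_1, ..., r_142 be the row sums and z = Σ r_i the total number of 1s. Each pair of columns can share at most one row with both entries 1 (else a 2×2 all-ones block appears), so Σ_i C(r_i, 2) ≤ C(126, 2) = 7875. By convexity Σ_i C(r_i, 2) ≥ 142·C(z/142, 2) = z(z − 142)/(2·142), giving z² − 142z − 142·126·125 ≤ 0 and hence z ≤ (1/2)[142 + √(20164 + 4·2236500)] = (1/2)[142 + √8966164] ≈ (1/2)(142 + 2994.3554) = 1568.1777.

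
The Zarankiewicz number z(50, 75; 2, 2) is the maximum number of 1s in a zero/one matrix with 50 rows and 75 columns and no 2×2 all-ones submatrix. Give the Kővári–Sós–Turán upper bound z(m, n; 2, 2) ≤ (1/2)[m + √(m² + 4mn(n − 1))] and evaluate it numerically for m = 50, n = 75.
z(50, 75; 2, 2) ≤ (1/2)[50 + √(50² + 4·50·75·74)] = (1/2)[50 + √1112500] = 552.3756

Kővári–Sós–Turán: let r_1, ..., r_50 be the row sums and z = Σ r_i the total number of 1s. Each pair of columns can share at most one row with both entries 1 (else a 2×2 all-ones block appears), so Σ_i C(r_i, 2) ≤ C(75, 2) = 2775. By convexity Σ_i C(r_i, 2) ≥ 50·C(z/50, 2) = z(z − 50)/(2·50), giving z² − 50z − 50·75·74 ≤ 0 and hence z ≤ (1/2)[50 + √(2500 + 4·277500)] = (1/2)[50 + √1112500] ≈ (1/2)(50 + 1054.7512) = 552.3756.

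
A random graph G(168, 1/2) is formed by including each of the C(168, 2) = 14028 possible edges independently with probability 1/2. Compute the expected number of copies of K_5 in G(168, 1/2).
E[# K_5] = C(168, 5) · (1/2)^C(5, 2) = 1050220248 / 2^10 = 131277531/128 = 1025605.7109375

For each 5-subset S of vertices (there are C(168, 5) = 1050220248 such S), let X_S = 1 if S induces a K_5 (all C(5, 2) = 10 edges present). Then P(X_S = 1) = (1/2)^10 = 1/1024. By linearity of expectation, E[# K_5] = C(168, 5) · (1/2)^10 = 1050220248 / 1024 = 131277531/128 = 1025605.7109375.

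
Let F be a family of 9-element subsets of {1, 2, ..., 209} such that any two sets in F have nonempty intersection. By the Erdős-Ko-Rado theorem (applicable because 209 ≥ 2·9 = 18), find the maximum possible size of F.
max |F| = C(208, 8) = 75824205888366

Erdős-Ko-Rado (1961): when n ≥ 2k, max |F| = C(n−1, k−1). The bound is attained by the star {A : i ∈ A} for any fixed i ∈ [n]. Here C(209−1, 9−1) = C(208, 8) = 75824205888366.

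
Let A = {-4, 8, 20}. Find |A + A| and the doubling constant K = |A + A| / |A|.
K = |A + A| / |A| = 5/3

Enumerate A + A = {a + b : a, b ∈ A}. With |A| = 3, there are |A|^2 = 9 ordered sum pairs; collecting distinct values, A + A = {-8, 4, 16, 28, 40}, so |A + A| = 5. Thus K = 5/3. Here |A + A| = 2|A| − 1 = 5, the minimum possible — so K = 5/3 is minimal, which holds iff A is an arithmetic progression.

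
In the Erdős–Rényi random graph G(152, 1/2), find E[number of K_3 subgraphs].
E[# K_3] = C(152, 3) · (1/2)^C(3, 2) = 573800 / 2^3 = 71725

For each 3-subset S of vertices (there are C(152, 3) = 573800 such S), let X_S = 1 if S induces a K_3 (all C(3, 2) = 3 edges present). Then P(X_S = 1) = (1/2)^3 = 1/8. By linearity of expectation, E[# K_3] = C(152, 3) · (1/2)^3 = 573800 / 8 = 71725.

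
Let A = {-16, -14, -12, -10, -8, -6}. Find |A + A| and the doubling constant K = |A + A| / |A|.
K = |A + A| / |A| = 11/6

Enumerate A + A = {a + b : a, b ∈ A}. With |A| = 6, there are |A|^2 = 36 ordered sum pairs; collecting distinct values, A + A = {-32, -30, -28, -26, -24, -22, -20, -18, -16, -14, -12}, so |A + A| = 11. Thus K = 11/6. Here |A + A| = 2|A| − 1 = 11, the minimum possible — so K = 11/6 is minimal, which holds iff A is an arithmetic progression.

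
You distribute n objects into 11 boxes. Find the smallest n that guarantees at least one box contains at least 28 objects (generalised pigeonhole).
n = (28 − 1)·11 + 1 = 298

By the generalised pigeonhole principle, to guarantee some box contains ≥ r objects we need more than (r − 1) · k objects total. Threshold: n = (r − 1) · k + 1. With r = 28 and k = 11: n = 27 · 11 + 1 = 297 + 1 = 298. For n = 297 = 27 · 11, we can put exactly 27 objects in every box, avoiding 28 in any single one — so 298 is tight.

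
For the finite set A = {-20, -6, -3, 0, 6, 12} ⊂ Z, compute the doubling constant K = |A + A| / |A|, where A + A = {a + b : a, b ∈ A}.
K = |A + A| / |A| = 17/6

Enumerate A + A = {a + b : a, b ∈ A}. With |A| = 6, there are |A|^2 = 36 ordered sum pairs; collecting distinct values, A + A = {-40, -26, -23, -20, -14, -12, -9, -8, -6, -3, 0, 3, 6, 9, 12, 18, 24}, so |A + A| = 17. Thus K = 17/6. For comparison, the minimum possible |A + A| over all 6-element sets is 2·6 − 1 = 11 (so min K = 11/6), attained only by arithmetic progressions.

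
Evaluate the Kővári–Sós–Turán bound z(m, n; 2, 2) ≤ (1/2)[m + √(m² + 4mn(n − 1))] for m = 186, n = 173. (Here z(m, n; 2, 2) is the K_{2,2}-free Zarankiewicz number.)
z(186, 173; 2, 2) ≤ (1/2)[186 + √(186² + 4·186·173·172)] = (1/2)[186 + √22173060] = 2447.4139

Kővári–Sós–Turán: let r_1, ..., r_186 be the row sums and z = Σ r_i the total number of 1s. Each pair of columns can share at most one row with both entries 1 (else a 2×2 all-ones block appears), so Σ_i C(r_i, 2) ≤ C(173, 2) = 14878. By convexity Σ_i C(r_i, 2) ≥ 186·C(z/186, 2) = z(z − 186)/(2·186), giving z² − 186z − 186·173·172 ≤ 0 and hence z ≤ (1/2)[186 + √(34596 + 4·5534616)] = (1/2)[186 + √22173060] ≈ (1/2)(186 + 4708.8279) = 2447.4139.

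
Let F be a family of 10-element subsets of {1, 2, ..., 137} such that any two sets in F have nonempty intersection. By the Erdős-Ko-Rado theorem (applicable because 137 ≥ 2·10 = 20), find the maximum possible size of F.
max |F| = C(136, 9) = 33469894423680

The Erdős-Ko-Rado theorem states: for n ≥ 2k, an intersecting family of k-subsets of an n-element set has size at most C(n − 1, k − 1), with equality for 'star' families {A ⊆ [n] : |A| = k, i ∈ A} (fix an element i). For n = 137, k = 10: C(136, 9) = 33469894423680.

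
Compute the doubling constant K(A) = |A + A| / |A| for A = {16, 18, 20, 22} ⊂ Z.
K = |A + A| / |A| = 7/4

Enumerate A + A = {a + b : a, b ∈ A}. With |A| = 4, there are |A|^2 = 16 ordered sum pairs; collecting distinct values, A + A = {32, 34, 36, 38, 40, 42, 44}, so |A + A| = 7. Thus K = 7/4. Here |A + A| = 2|A| − 1 = 7, the minimum possible — so K = 7/4 is minimal, which holds iff A is an arithmetic progression.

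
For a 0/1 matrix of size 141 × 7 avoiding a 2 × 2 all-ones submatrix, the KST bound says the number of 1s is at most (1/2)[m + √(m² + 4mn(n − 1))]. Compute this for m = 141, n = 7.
z(141, 7; 2, 2) ≤ (1/2)[141 + √(141² + 4·141·7·6)] = (1/2)[141 + √43569] = 174.8659

Kővári–Sós–Turán: let r_1, ..., r_141 be the row sums and z = Σ r_i the total number of 1s. Each pair of columns can share at most one row with both entries 1 (else a 2×2 all-ones block appears), so Σ_i C(r_i, 2) ≤ C(7, 2) = 21. By convexity Σ_i C(r_i, 2) ≥ 141·C(z/141, 2) = z(z − 141)/(2·141), giving z² − 141z − 141·7·6 ≤ 0 and hence z ≤ (1/2)[141 + √(19881 + 4·5922)] = (1/2)[141 + √43569] ≈ (1/2)(141 + 208.7319) = 174.8659.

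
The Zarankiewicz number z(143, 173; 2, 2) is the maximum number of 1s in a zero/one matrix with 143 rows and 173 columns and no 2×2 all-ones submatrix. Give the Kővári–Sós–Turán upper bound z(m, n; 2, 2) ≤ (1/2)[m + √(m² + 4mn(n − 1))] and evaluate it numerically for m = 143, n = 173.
z(143, 173; 2, 2) ≤ (1/2)[143 + √(143² + 4·143·173·172)] = (1/2)[143 + √17040881] = 2135.5301

Kővári–Sós–Turán: let r_1, ..., r_143 be the row sums and z = Σ r_i the total number of 1s. Each pair of columns can share at most one row with both entries 1 (else a 2×2 all-ones block appears), so Σ_i C(r_i, 2) ≤ C(173, 2) = 14878. By convexity Σ_i C(r_i, 2) ≥ 143·C(z/143, 2) = z(z − 143)/(2·143), giving z² − 143z − 143·173·172 ≤ 0 and hence z ≤ (1/2)[143 + √(20449 + 4·4255108)] = (1/2)[143 + √17040881] ≈ (1/2)(143 + 4128.0602) = 2135.5301.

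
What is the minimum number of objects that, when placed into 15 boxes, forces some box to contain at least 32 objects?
n = (32 − 1)·15 + 1 = 466

By the generalised pigeonhole principle, to guarantee some box contains ≥ r objects we need more than (r − 1) · k objects total. Threshold: n = (r − 1) · k + 1. With r = 32 and k = 15: n = 31 · 15 + 1 = 465 + 1 = 466. For n = 465 = 31 · 15, we can put exactly 31 objects in every box, avoiding 32 in any single one — so 466 is tight.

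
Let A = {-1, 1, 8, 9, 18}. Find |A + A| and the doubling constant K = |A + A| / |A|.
K = |A + A| / |A| = 14/5

Enumerate A + A = {a + b : a, b ∈ A}. With |A| = 5, there are |A|^2 = 25 ordered sum pairs; collecting distinct values, A + A = {-2, 0, 2, 7, 8, 9, 10, 16, 17, 18, 19, 26, 27, 36}, so |A + A| = 14. Thus K = 14/5. For comparison, the minimum possible |A + A| over all 5-element sets is 2·5 − 1 = 9 (so min K = 9/5), attained only by arithmetic progressions.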